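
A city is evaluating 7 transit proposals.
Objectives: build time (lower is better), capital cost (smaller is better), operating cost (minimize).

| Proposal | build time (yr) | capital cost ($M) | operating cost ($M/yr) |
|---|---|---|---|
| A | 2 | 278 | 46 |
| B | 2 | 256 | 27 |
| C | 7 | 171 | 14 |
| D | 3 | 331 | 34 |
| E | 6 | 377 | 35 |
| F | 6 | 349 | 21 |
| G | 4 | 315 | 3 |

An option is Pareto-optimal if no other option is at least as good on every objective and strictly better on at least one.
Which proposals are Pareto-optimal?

A: dominated by B (build time 2≤2, capital cost 256≤278, operating cost 27≤46).
B: not dominated.
C: not dominated (best capital cost).
D: dominated by B (build time 2≤3, capital cost 256≤331, operating cost 27≤34).
E: dominated by B (build time 2≤6, capital cost 256≤377, operating cost 27≤35).
F: dominated by G (build time 4≤6, capital cost 315≤349, operating cost 3≤21).
G: not dominated (best operating cost).

B, C, G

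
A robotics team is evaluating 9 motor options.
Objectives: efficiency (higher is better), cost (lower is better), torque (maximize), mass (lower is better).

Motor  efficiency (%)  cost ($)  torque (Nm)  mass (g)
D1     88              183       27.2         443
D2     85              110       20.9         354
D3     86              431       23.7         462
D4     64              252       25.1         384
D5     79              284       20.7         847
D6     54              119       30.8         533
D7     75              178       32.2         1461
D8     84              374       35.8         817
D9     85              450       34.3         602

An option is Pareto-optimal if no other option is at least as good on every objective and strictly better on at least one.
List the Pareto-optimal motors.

D1: not dominated (best efficiency).
D2: not dominated (best cost).
D3: dominated by D1 (efficiency 88≥86, cost 183≤431, torque 27.2≥23.7, mass 443≤462).
D4: not dominated.
D5: dominated by D1 (efficiency 88≥79, cost 183≤284, torque 27.2≥20.7, mass 443≤847).
D6: not dominated.
D7: not dominated.
D8: not dominated (best torque).
D9: not dominated.

D1, D2, D4, D6, D7, D8, D9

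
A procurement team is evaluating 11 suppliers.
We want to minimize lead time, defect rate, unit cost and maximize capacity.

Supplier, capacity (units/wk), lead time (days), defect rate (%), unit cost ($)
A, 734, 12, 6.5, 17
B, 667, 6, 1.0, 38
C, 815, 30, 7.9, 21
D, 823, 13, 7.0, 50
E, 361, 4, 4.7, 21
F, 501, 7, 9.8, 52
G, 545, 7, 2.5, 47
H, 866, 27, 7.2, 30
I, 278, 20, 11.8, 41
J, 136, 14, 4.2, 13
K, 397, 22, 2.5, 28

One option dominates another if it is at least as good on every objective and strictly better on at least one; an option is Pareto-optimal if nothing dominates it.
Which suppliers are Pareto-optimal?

A, B, C, D, E, H, J, K

A: not dominated.
B: not dominated (best defect rate).
C: not dominated.
D: not dominated.
E: not dominated (best lead time).
F: dominated by B (capacity 667≥501, lead time 6≤7, defect rate 1.0≤9.8, unit cost 38≤52).
G: dominated by B (capacity 667≥545, lead time 6≤7, defect rate 1.0≤2.5, unit cost 38≤47).
H: not dominated (best capacity).
I: dominated by A (capacity 734≥278, lead time 12≤20, defect rate 6.5≤11.8, unit cost 17≤41).
J: not dominated (best unit cost).
K: not dominated.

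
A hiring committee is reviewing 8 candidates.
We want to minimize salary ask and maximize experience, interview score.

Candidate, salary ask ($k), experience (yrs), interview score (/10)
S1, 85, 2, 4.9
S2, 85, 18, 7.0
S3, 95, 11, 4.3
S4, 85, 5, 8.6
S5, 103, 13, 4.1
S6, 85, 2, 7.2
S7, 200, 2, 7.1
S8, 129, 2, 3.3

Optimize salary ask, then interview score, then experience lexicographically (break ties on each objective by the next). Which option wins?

First minimize salary ask: best is 85, kept {S1, S2, S4, S6}.
Then maximize interview score: best is 8.6, kept {S4}.

S4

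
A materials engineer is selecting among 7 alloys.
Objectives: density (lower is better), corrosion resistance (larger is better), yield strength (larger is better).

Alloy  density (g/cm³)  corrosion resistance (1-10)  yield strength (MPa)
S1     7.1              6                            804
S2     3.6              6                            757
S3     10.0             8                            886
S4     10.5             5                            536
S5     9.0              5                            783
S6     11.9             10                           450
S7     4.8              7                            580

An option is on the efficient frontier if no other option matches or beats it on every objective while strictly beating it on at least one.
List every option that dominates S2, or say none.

none

S1: worse on density (7.1 vs 3.6).
S3: worse on density (10.0 vs 3.6).
S4: worse on density (10.5 vs 3.6).
S5: worse on density (9.0 vs 3.6).
S6: worse on density (11.9 vs 3.6).
S7: worse on density (4.8 vs 3.6).
No option dominates S2.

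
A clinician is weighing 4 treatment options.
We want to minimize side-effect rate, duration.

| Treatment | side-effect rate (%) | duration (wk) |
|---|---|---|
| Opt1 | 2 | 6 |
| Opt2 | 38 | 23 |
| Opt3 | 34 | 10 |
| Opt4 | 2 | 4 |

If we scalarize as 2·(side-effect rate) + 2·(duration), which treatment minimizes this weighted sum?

Opt4

Opt1: 2·2 + 2·6 = 16
Opt2: 2·38 + 2·23 = 122
Opt3: 2·34 + 2·10 = 88
Opt4: 2·2 + 2·4 = 12
Lowest: Opt4 at 12.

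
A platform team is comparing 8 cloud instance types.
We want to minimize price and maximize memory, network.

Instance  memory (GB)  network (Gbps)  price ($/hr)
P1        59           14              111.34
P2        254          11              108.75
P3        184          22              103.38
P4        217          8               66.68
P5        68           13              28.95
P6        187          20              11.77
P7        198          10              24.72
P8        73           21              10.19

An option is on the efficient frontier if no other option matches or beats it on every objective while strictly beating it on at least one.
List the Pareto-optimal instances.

P2, P3, P4, P6, P7, P8

P1: dominated by P3 (memory 184≥59, network 22≥14, price 103.38≤111.34).
P2: not dominated (best memory).
P3: not dominated (best network).
P4: not dominated.
P5: dominated by P6 (memory 187≥68, network 20≥13, price 11.77≤28.95).
P6: not dominated.
P7: not dominated.
P8: not dominated (best price).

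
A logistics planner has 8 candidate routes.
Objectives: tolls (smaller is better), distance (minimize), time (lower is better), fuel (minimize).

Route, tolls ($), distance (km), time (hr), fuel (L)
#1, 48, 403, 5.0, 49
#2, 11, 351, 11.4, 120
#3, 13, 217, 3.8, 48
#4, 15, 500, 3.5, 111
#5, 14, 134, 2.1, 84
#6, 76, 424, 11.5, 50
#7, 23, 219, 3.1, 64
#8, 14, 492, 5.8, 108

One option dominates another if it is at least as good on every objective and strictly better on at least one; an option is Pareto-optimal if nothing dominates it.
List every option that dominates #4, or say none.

#5: tolls 14≤15, distance 134≤500, time 2.1≤3.5, fuel 84≤111 — dominates #4.
Others (#1, #2, #3, #6, #7, #8) are each worse than #4 on at least one objective.

#5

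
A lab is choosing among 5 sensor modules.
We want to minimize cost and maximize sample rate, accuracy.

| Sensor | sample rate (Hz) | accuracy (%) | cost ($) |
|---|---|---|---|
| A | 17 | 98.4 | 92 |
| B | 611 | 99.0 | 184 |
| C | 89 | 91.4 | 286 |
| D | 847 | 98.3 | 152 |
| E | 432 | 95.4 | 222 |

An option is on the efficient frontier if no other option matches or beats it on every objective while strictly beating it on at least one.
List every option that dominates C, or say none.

B, D, E

B: sample rate 611≥89, accuracy 99.0≥91.4, cost 184≤286 — dominates C.
D: sample rate 847≥89, accuracy 98.3≥91.4, cost 152≤286 — dominates C.
E: sample rate 432≥89, accuracy 95.4≥91.4, cost 222≤286 — dominates C.
Others (A) are each worse than C on at least one objective.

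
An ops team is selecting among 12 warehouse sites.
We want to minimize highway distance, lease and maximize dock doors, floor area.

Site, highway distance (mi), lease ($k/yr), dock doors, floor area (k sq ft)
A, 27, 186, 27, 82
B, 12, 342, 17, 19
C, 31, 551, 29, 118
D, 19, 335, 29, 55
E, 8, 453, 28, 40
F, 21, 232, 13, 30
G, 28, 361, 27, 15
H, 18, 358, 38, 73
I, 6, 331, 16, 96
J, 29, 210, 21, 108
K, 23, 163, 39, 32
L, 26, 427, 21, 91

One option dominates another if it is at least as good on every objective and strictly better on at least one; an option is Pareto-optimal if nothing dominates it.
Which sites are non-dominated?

A, B, C, D, E, F, H, I, J, K, L

A: not dominated.
B: not dominated.
C: not dominated (best floor area).
D: not dominated.
E: not dominated.
F: not dominated.
G: dominated by A (highway distance 27≤28, lease 186≤361, dock doors 27≥27, floor area 82≥15).
H: not dominated.
I: not dominated (best highway distance).
J: not dominated.
K: not dominated (best lease).
L: not dominated.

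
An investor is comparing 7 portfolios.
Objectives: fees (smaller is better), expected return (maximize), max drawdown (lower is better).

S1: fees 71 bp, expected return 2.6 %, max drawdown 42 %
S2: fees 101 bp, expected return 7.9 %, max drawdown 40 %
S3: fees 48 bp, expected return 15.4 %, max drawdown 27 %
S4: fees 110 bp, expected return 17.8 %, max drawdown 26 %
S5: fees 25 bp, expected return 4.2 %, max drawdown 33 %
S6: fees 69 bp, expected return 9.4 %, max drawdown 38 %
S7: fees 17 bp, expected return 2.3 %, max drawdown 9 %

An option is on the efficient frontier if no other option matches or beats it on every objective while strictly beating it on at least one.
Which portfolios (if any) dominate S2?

S3: fees 48≤101, expected return 15.4≥7.9, max drawdown 27≤40 — dominates S2.
S6: fees 69≤101, expected return 9.4≥7.9, max drawdown 38≤40 — dominates S2.
Others (S1, S4, S5, S7) are each worse than S2 on at least one objective.

S3, S6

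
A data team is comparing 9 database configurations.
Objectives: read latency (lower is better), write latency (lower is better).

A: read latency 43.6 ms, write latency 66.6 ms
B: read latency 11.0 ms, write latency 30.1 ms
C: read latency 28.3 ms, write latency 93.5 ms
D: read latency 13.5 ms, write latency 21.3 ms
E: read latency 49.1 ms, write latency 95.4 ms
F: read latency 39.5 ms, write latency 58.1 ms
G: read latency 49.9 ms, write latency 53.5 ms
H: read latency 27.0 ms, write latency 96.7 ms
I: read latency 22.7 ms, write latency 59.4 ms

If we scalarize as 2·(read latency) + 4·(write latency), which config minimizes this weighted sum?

D

A: 2·43.6 + 4·66.6 = 353.6
B: 2·11.0 + 4·30.1 = 142.4
C: 2·28.3 + 4·93.5 = 430.6
D: 2·13.5 + 4·21.3 = 112.2
E: 2·49.1 + 4·95.4 = 479.8
F: 2·39.5 + 4·58.1 = 311.4
G: 2·49.9 + 4·53.5 = 313.8
H: 2·27.0 + 4·96.7 = 440.8
I: 2·22.7 + 4·59.4 = 283.0
Lowest: D at 112.2.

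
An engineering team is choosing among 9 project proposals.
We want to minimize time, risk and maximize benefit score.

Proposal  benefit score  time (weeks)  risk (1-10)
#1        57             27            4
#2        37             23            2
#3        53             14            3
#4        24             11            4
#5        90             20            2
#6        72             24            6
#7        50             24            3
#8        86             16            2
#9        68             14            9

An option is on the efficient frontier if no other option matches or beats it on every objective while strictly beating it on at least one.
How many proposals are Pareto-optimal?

#1: dominated by #5 (benefit score 90≥57, time 20≤27, risk 2≤4).
#2: dominated by #5 (benefit score 90≥37, time 20≤23, risk 2≤2).
#3: not dominated.
#4: not dominated (best time).
#5: not dominated (best benefit score).
#6: dominated by #5 (benefit score 90≥72, time 20≤24, risk 2≤6).
#7: dominated by #3 (benefit score 53≥50, time 14≤24, risk 3≤3).
#8: not dominated.
#9: not dominated.
Pareto-optimal: #3, #4, #5, #8, #9 → 5.

5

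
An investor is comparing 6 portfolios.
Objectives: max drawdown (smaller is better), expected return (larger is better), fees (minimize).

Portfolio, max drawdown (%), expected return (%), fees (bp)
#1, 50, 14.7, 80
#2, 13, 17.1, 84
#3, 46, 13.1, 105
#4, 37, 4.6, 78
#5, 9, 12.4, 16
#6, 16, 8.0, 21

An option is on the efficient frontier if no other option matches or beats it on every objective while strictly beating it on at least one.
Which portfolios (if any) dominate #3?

#2: max drawdown 13≤46, expected return 17.1≥13.1, fees 84≤105 — dominates #3.
Others (#1, #4, #5, #6) are each worse than #3 on at least one objective.

#2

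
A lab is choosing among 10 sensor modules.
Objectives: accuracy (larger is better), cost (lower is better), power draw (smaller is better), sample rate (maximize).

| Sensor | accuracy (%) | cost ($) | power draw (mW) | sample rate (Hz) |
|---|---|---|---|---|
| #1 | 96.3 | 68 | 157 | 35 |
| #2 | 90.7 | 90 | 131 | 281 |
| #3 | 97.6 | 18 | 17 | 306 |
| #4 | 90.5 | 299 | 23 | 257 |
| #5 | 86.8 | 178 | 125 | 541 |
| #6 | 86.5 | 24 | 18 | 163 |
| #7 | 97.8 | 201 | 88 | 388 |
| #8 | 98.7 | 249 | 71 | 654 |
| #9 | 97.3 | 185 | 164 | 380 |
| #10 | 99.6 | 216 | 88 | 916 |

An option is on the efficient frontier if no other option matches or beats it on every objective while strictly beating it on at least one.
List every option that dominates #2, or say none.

#3: accuracy 97.6≥90.7, cost 18≤90, power draw 17≤131, sample rate 306≥281 — dominates #2.
Others (#1, #4, #5, #6, #7, #8, #9, #10) are each worse than #2 on at least one objective.

#3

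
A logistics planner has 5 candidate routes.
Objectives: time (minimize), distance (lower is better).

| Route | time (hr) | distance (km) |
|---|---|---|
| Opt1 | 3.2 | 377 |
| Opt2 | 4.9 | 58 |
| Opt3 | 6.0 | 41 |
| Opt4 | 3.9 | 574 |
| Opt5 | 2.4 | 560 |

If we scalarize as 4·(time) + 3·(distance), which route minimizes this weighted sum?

Opt3

Opt1: 4·3.2 + 3·377 = 1143.8
Opt2: 4·4.9 + 3·58 = 193.6
Opt3: 4·6.0 + 3·41 = 147.0
Opt4: 4·3.9 + 3·574 = 1737.6
Opt5: 4·2.4 + 3·560 = 1689.6
Lowest: Opt3 at 147.0.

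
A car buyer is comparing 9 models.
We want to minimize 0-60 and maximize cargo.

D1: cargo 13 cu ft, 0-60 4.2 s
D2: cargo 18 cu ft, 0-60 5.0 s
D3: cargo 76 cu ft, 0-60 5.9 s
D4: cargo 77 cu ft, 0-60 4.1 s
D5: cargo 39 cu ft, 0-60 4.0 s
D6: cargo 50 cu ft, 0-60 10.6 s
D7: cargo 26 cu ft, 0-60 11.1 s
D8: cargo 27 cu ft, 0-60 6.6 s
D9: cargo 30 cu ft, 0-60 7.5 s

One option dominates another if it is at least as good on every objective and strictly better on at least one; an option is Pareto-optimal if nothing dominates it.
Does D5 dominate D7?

Yes

D5 vs D7: cargo 39≥26, 0-60 4.0≤11.1 — D5 is at least as good on every objective with at least one strict improvement.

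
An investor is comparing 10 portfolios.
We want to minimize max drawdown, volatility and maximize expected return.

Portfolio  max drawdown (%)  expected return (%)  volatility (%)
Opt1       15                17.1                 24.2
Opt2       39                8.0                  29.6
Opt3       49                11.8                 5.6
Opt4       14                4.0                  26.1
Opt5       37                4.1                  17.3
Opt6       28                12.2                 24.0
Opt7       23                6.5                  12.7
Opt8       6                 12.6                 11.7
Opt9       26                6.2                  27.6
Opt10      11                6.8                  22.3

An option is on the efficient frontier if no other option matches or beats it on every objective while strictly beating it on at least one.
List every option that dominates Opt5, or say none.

Opt7: max drawdown 23≤37, expected return 6.5≥4.1, volatility 12.7≤17.3 — dominates Opt5.
Opt8: max drawdown 6≤37, expected return 12.6≥4.1, volatility 11.7≤17.3 — dominates Opt5.
Others (Opt1, Opt2, Opt3, Opt4, Opt6, Opt9, Opt10) are each worse than Opt5 on at least one objective.

Opt7, Opt8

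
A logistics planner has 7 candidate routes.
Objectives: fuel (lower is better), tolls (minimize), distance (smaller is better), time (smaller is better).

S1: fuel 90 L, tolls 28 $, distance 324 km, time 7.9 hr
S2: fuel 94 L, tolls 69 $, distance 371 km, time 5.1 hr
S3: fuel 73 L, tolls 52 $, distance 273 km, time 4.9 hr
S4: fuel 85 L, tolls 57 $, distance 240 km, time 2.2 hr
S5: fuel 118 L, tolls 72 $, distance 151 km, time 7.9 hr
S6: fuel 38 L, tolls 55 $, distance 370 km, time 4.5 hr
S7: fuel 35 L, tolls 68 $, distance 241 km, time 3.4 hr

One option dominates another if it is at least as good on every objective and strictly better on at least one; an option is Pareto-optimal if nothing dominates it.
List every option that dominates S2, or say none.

S3: fuel 73≤94, tolls 52≤69, distance 273≤371, time 4.9≤5.1 — dominates S2.
S4: fuel 85≤94, tolls 57≤69, distance 240≤371, time 2.2≤5.1 — dominates S2.
S6: fuel 38≤94, tolls 55≤69, distance 370≤371, time 4.5≤5.1 — dominates S2.
S7: fuel 35≤94, tolls 68≤69, distance 241≤371, time 3.4≤5.1 — dominates S2.
Others (S1, S5) are each worse than S2 on at least one objective.

S3, S4, S6, S7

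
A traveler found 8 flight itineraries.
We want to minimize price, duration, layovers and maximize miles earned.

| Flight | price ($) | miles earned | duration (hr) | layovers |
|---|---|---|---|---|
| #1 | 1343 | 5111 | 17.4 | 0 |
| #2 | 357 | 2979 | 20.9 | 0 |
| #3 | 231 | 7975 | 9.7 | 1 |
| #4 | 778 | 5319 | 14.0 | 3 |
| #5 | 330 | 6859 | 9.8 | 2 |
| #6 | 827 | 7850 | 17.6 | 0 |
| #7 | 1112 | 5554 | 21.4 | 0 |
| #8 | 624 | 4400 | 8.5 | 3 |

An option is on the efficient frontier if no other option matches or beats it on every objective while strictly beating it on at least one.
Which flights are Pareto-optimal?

#1: not dominated.
#2: not dominated.
#3: not dominated (best price).
#4: dominated by #3 (price 231≤778, miles earned 7975≥5319, duration 9.7≤14.0, layovers 1≤3).
#5: dominated by #3 (price 231≤330, miles earned 7975≥6859, duration 9.7≤9.8, layovers 1≤2).
#6: not dominated.
#7: dominated by #6 (price 827≤1112, miles earned 7850≥5554, duration 17.6≤21.4, layovers 0≤0).
#8: not dominated (best duration).

#1, #2, #3, #6, #8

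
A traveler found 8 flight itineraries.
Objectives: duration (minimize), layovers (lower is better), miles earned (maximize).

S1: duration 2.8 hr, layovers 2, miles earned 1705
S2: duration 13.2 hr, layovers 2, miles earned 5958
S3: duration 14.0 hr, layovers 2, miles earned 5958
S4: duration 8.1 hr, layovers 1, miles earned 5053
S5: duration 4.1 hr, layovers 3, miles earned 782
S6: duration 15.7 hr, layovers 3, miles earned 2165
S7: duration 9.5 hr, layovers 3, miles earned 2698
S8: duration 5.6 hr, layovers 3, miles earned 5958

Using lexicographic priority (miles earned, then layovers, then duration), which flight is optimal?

S2

First maximize miles earned: best is 5958, kept {S2, S3, S8}.
Then minimize layovers: best is 2, kept {S2, S3}.
Then minimize duration: best is 13.2, kept {S2}.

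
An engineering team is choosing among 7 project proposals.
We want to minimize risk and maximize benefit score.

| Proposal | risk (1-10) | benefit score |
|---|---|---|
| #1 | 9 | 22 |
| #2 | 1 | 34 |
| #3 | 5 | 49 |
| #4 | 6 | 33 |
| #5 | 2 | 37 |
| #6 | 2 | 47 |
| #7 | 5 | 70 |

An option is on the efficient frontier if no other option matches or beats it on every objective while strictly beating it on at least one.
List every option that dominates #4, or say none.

#2, #3, #5, #6, #7

#2: risk 1≤6, benefit score 34≥33 — dominates #4.
#3: risk 5≤6, benefit score 49≥33 — dominates #4.
#5: risk 2≤6, benefit score 37≥33 — dominates #4.
#6: risk 2≤6, benefit score 47≥33 — dominates #4.
#7: risk 5≤6, benefit score 70≥33 — dominates #4.
Others (#1) are each worse than #4 on at least one objective.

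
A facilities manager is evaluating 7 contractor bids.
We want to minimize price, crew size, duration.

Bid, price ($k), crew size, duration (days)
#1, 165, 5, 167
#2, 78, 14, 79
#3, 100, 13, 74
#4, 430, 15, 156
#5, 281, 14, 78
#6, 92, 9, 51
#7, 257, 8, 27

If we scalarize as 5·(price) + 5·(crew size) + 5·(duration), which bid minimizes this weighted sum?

#6

#1: 5·165 + 5·5 + 5·167 = 1685
#2: 5·78 + 5·14 + 5·79 = 855
#3: 5·100 + 5·13 + 5·74 = 935
#4: 5·430 + 5·15 + 5·156 = 3005
#5: 5·281 + 5·14 + 5·78 = 1865
#6: 5·92 + 5·9 + 5·51 = 760
#7: 5·257 + 5·8 + 5·27 = 1460
Lowest: #6 at 760.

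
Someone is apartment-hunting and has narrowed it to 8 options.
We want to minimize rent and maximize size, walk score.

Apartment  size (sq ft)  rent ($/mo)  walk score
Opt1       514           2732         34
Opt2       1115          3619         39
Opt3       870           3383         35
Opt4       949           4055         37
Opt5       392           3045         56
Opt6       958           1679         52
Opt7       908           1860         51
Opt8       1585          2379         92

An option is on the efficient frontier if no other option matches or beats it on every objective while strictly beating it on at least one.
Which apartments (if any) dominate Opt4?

Opt2: size 1115≥949, rent 3619≤4055, walk score 39≥37 — dominates Opt4.
Opt6: size 958≥949, rent 1679≤4055, walk score 52≥37 — dominates Opt4.
Opt8: size 1585≥949, rent 2379≤4055, walk score 92≥37 — dominates Opt4.
Others (Opt1, Opt3, Opt5, Opt7) are each worse than Opt4 on at least one objective.

Opt2, Opt6, Opt8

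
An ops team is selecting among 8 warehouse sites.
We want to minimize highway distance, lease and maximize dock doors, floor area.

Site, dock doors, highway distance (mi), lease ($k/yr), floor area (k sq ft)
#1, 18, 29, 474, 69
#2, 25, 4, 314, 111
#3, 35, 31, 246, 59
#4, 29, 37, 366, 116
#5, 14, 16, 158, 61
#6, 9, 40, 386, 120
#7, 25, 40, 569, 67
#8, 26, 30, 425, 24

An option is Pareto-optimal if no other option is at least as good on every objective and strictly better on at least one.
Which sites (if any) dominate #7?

#2: dock doors 25≥25, highway distance 4≤40, lease 314≤569, floor area 111≥67 — dominates #7.
#4: dock doors 29≥25, highway distance 37≤40, lease 366≤569, floor area 116≥67 — dominates #7.
Others (#1, #3, #5, #6, #8) are each worse than #7 on at least one objective.

#2, #4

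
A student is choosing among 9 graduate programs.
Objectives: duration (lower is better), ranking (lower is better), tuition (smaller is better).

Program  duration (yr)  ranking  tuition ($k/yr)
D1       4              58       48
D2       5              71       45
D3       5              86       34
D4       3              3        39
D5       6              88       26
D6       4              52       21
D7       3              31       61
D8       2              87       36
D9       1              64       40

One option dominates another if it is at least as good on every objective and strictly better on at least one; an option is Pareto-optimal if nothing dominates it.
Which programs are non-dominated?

D1: dominated by D4 (duration 3≤4, ranking 3≤58, tuition 39≤48).
D2: dominated by D4 (duration 3≤5, ranking 3≤71, tuition 39≤45).
D3: dominated by D6 (duration 4≤5, ranking 52≤86, tuition 21≤34).
D4: not dominated (best ranking).
D5: dominated by D6 (duration 4≤6, ranking 52≤88, tuition 21≤26).
D6: not dominated (best tuition).
D7: dominated by D4 (duration 3≤3, ranking 3≤31, tuition 39≤61).
D8: not dominated.
D9: not dominated (best duration).

D4, D6, D8, D9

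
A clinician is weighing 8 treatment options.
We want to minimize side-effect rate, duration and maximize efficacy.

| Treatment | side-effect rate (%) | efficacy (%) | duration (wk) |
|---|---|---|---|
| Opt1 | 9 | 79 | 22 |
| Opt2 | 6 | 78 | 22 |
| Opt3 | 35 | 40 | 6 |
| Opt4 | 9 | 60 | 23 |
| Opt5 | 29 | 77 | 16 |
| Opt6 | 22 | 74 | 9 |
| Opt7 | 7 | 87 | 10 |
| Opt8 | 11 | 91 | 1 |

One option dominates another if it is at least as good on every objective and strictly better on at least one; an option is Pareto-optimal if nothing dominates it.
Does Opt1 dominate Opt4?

Opt1 vs Opt4: side-effect rate 9≤9, efficacy 79≥60, duration 22≤23 — Opt1 is at least as good on every objective with at least one strict improvement.

Yes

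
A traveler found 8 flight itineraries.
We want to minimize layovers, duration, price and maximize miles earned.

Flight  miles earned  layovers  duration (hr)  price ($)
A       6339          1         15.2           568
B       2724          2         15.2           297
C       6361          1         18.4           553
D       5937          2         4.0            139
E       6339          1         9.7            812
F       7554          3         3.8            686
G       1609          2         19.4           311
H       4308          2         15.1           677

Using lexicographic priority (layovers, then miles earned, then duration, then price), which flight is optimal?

C

First minimize layovers: best is 1, kept {A, C, E}.
Then maximize miles earned: best is 6361, kept {C}.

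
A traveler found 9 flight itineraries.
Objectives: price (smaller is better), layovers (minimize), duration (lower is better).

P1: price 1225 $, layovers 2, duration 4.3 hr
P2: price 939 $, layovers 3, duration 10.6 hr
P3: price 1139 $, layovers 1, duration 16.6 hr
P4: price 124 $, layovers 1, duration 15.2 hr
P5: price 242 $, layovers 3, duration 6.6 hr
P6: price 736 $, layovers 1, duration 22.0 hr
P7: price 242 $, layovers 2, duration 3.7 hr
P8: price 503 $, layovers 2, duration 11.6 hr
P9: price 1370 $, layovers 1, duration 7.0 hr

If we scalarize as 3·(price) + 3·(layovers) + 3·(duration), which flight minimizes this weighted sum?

P1: 3·1225 + 3·2 + 3·4.3 = 3693.9
P2: 3·939 + 3·3 + 3·10.6 = 2857.8
P3: 3·1139 + 3·1 + 3·16.6 = 3469.8
P4: 3·124 + 3·1 + 3·15.2 = 420.6
P5: 3·242 + 3·3 + 3·6.6 = 754.8
P6: 3·736 + 3·1 + 3·22.0 = 2277.0
P7: 3·242 + 3·2 + 3·3.7 = 743.1
P8: 3·503 + 3·2 + 3·11.6 = 1549.8
P9: 3·1370 + 3·1 + 3·7.0 = 4134.0
Lowest: P4 at 420.6.

P4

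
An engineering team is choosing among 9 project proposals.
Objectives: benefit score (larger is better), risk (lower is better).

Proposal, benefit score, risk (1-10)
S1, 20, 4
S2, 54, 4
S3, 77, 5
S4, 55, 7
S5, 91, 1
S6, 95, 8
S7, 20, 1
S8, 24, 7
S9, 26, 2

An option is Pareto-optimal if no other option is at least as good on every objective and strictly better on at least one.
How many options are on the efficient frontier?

S1: dominated by S2 (benefit score 54≥20, risk 4≤4).
S2: dominated by S5 (benefit score 91≥54, risk 1≤4).
S3: dominated by S5 (benefit score 91≥77, risk 1≤5).
S4: dominated by S3 (benefit score 77≥55, risk 5≤7).
S5: not dominated.
S6: not dominated (best benefit score).
S7: dominated by S5 (benefit score 91≥20, risk 1≤1).
S8: dominated by S2 (benefit score 54≥24, risk 4≤7).
S9: dominated by S5 (benefit score 91≥26, risk 1≤2).
Pareto-optimal: S5, S6 → 2.

2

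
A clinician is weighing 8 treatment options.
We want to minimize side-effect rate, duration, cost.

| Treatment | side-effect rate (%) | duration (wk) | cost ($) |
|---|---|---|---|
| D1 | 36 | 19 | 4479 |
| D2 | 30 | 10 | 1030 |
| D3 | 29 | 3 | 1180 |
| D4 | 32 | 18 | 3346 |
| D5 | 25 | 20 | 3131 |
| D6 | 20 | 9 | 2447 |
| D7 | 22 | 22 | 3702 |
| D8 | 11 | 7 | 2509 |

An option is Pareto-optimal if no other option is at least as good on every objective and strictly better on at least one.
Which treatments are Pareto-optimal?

D2, D3, D6, D8

D1: dominated by D2 (side-effect rate 30≤36, duration 10≤19, cost 1030≤4479).
D2: not dominated (best cost).
D3: not dominated (best duration).
D4: dominated by D2 (side-effect rate 30≤32, duration 10≤18, cost 1030≤3346).
D5: dominated by D6 (side-effect rate 20≤25, duration 9≤20, cost 2447≤3131).
D6: not dominated.
D7: dominated by D6 (side-effect rate 20≤22, duration 9≤22, cost 2447≤3702).
D8: not dominated (best side-effect rate).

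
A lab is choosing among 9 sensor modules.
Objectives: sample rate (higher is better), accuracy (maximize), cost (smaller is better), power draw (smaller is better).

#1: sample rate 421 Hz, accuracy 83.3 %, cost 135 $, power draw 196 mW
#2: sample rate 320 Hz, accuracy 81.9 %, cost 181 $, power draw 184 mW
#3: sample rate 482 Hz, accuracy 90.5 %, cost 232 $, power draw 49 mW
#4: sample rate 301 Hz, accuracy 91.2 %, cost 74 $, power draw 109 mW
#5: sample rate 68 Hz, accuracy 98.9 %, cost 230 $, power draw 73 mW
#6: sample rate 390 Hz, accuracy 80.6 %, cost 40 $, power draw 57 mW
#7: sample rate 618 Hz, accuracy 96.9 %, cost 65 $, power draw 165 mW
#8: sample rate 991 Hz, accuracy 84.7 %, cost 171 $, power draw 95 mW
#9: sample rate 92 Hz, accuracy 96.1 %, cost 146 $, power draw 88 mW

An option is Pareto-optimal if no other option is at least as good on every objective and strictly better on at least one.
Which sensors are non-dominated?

#3, #4, #5, #6, #7, #8, #9

#1: dominated by #7 (sample rate 618≥421, accuracy 96.9≥83.3, cost 65≤135, power draw 165≤196).
#2: dominated by #7 (sample rate 618≥320, accuracy 96.9≥81.9, cost 65≤181, power draw 165≤184).
#3: not dominated (best power draw).
#4: not dominated.
#5: not dominated (best accuracy).
#6: not dominated (best cost).
#7: not dominated.
#8: not dominated (best sample rate).
#9: not dominated.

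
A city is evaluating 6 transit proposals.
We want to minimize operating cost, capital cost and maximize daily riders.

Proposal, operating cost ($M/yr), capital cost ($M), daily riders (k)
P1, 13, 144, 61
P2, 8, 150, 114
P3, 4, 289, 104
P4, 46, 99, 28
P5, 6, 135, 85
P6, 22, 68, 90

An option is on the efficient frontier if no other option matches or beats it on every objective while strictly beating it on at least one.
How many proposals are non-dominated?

4

P1: dominated by P5 (operating cost 6≤13, capital cost 135≤144, daily riders 85≥61).
P2: not dominated (best daily riders).
P3: not dominated (best operating cost).
P4: dominated by P6 (operating cost 22≤46, capital cost 68≤99, daily riders 90≥28).
P5: not dominated.
P6: not dominated (best capital cost).
Pareto-optimal: P2, P3, P5, P6 → 4.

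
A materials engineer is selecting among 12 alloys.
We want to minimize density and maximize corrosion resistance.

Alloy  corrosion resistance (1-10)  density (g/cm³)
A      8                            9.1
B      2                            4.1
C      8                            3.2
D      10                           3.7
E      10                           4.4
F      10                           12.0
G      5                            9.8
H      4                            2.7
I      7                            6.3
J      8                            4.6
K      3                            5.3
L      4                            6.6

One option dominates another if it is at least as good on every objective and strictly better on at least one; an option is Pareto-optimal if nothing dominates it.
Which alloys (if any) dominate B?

C: corrosion resistance 8≥2, density 3.2≤4.1 — dominates B.
D: corrosion resistance 10≥2, density 3.7≤4.1 — dominates B.
H: corrosion resistance 4≥2, density 2.7≤4.1 — dominates B.
Others (A, E, F, G, I, J, K, L) are each worse than B on at least one objective.

C, D, H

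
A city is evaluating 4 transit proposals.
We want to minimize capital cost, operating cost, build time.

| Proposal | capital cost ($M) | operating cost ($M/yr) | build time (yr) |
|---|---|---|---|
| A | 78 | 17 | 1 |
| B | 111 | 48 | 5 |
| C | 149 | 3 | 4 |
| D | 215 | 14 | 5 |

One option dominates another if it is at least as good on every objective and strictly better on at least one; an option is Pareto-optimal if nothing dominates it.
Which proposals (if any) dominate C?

A: worse on operating cost (17 vs 3).
B: worse on operating cost (48 vs 3).
D: worse on capital cost (215 vs 149).
No option dominates C.

none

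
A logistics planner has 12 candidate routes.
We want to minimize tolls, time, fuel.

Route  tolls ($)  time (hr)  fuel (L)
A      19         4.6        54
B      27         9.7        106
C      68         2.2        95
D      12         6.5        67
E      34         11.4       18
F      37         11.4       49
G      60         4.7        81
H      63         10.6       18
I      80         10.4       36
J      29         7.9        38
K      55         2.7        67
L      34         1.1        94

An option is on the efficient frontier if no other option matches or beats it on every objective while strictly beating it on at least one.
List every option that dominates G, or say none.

A: tolls 19≤60, time 4.6≤4.7, fuel 54≤81 — dominates G.
K: tolls 55≤60, time 2.7≤4.7, fuel 67≤81 — dominates G.
Others (B, C, D, E, F, H, I, J, L) are each worse than G on at least one objective.

A, K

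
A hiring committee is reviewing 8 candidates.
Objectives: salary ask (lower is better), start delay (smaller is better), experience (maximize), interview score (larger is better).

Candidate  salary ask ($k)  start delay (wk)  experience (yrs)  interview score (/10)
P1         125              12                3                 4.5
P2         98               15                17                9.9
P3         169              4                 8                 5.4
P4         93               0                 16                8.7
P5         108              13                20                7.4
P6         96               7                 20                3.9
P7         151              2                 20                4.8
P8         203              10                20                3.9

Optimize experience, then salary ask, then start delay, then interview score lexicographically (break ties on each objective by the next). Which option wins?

First maximize experience: best is 20, kept {P5, P6, P7, P8}.
Then minimize salary ask: best is 96, kept {P6}.

P6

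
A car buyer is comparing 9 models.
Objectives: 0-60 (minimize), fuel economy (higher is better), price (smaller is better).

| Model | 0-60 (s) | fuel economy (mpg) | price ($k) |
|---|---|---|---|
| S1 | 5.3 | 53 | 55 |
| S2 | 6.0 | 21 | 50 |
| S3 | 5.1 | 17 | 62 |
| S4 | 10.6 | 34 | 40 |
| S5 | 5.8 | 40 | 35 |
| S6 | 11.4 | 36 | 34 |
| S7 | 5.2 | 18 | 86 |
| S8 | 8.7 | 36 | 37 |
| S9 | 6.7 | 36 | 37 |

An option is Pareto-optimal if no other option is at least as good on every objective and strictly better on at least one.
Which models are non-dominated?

S1, S3, S5, S6, S7

S1: not dominated (best fuel economy).
S2: dominated by S5 (0-60 5.8≤6.0, fuel economy 40≥21, price 35≤50).
S3: not dominated (best 0-60).
S4: dominated by S5 (0-60 5.8≤10.6, fuel economy 40≥34, price 35≤40).
S5: not dominated.
S6: not dominated (best price).
S7: not dominated.
S8: dominated by S5 (0-60 5.8≤8.7, fuel economy 40≥36, price 35≤37).
S9: dominated by S5 (0-60 5.8≤6.7, fuel economy 40≥36, price 35≤37).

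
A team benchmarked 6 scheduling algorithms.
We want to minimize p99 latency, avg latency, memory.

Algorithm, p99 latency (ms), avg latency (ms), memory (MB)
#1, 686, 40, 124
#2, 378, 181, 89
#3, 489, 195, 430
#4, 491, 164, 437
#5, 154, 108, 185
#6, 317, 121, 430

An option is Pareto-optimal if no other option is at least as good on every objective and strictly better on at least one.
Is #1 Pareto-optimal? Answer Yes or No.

#2: worse on avg latency (181 vs 40).
#3: worse on avg latency (195 vs 40).
#4: worse on avg latency (164 vs 40).
#5: worse on avg latency (108 vs 40).
#6: worse on avg latency (121 vs 40).
No option is at least as good as #1 on every objective and strictly better on one.

Yes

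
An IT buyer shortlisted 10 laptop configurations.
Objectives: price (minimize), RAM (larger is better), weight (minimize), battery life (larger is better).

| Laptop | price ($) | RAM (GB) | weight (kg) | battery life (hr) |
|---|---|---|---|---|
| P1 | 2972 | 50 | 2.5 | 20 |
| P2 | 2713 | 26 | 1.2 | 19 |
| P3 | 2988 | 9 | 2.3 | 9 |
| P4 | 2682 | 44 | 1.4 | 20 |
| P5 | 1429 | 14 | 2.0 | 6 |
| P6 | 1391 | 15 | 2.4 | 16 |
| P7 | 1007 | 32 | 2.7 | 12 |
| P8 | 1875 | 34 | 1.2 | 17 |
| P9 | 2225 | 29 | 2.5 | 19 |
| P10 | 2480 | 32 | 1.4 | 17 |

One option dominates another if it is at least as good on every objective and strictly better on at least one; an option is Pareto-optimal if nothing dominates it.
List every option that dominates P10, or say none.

P8

P8: price 1875≤2480, RAM 34≥32, weight 1.2≤1.4, battery life 17≥17 — dominates P10.
Others (P1, P2, P3, P4, P5, P6, P7, P9) are each worse than P10 on at least one objective.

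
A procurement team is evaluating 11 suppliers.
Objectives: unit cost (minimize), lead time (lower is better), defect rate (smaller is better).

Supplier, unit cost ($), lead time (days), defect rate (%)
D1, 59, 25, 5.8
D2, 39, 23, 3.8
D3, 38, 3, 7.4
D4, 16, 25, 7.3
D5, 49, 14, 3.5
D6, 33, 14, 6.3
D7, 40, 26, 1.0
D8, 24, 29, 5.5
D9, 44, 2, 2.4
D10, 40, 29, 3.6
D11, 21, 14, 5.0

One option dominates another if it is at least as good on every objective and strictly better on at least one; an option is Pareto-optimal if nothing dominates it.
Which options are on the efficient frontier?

D2, D3, D4, D7, D9, D11

D1: dominated by D2 (unit cost 39≤59, lead time 23≤25, defect rate 3.8≤5.8).
D2: not dominated.
D3: not dominated.
D4: not dominated (best unit cost).
D5: dominated by D9 (unit cost 44≤49, lead time 2≤14, defect rate 2.4≤3.5).
D6: dominated by D11 (unit cost 21≤33, lead time 14≤14, defect rate 5.0≤6.3).
D7: not dominated (best defect rate).
D8: dominated by D11 (unit cost 21≤24, lead time 14≤29, defect rate 5.0≤5.5).
D9: not dominated (best lead time).
D10: dominated by D7 (unit cost 40≤40, lead time 26≤29, defect rate 1.0≤3.6).
D11: not dominated.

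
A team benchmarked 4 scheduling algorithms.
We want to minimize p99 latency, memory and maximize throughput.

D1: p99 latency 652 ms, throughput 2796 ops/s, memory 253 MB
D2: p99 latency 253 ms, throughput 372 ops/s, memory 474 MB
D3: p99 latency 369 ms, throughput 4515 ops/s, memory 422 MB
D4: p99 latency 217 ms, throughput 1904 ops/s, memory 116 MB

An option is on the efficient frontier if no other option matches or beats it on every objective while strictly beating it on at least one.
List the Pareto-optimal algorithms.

D1, D3, D4

D1: not dominated.
D2: dominated by D4 (p99 latency 217≤253, throughput 1904≥372, memory 116≤474).
D3: not dominated (best throughput).
D4: not dominated (best p99 latency).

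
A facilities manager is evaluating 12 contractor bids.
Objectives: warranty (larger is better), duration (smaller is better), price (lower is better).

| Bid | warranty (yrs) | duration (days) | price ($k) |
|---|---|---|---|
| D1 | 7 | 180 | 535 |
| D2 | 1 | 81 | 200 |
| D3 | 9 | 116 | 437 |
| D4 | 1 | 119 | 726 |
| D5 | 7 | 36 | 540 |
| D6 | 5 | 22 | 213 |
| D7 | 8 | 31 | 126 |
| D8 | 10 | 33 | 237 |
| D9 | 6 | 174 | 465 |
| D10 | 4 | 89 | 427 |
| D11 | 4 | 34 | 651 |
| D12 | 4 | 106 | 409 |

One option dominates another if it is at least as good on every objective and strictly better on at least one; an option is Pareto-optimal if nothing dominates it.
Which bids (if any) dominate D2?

D7

D7: warranty 8≥1, duration 31≤81, price 126≤200 — dominates D2.
Others (D1, D3, D4, D5, D6, D8, D9, D10, D11, D12) are each worse than D2 on at least one objective.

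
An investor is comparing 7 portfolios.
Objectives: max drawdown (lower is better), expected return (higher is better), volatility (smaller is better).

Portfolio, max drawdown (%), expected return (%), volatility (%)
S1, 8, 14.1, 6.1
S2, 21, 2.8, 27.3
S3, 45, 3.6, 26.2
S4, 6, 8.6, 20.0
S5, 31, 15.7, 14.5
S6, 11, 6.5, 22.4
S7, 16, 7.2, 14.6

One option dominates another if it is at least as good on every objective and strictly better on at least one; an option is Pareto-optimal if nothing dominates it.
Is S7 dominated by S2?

No

S2 vs S7: S2 is worse on max drawdown (21 vs 16), so it does not dominate S7.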